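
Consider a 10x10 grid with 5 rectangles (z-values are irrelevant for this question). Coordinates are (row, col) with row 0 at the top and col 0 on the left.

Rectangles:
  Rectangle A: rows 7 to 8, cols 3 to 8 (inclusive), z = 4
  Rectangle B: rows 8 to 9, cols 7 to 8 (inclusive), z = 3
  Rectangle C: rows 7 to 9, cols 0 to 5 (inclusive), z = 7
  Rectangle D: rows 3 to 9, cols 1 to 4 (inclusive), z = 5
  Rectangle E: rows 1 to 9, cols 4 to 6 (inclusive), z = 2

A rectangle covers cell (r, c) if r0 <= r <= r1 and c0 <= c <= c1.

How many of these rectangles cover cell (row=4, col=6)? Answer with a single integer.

Check cell (4,6):
  A: rows 7-8 cols 3-8 -> outside (row miss)
  B: rows 8-9 cols 7-8 -> outside (row miss)
  C: rows 7-9 cols 0-5 -> outside (row miss)
  D: rows 3-9 cols 1-4 -> outside (col miss)
  E: rows 1-9 cols 4-6 -> covers
Count covering = 1

Answer: 1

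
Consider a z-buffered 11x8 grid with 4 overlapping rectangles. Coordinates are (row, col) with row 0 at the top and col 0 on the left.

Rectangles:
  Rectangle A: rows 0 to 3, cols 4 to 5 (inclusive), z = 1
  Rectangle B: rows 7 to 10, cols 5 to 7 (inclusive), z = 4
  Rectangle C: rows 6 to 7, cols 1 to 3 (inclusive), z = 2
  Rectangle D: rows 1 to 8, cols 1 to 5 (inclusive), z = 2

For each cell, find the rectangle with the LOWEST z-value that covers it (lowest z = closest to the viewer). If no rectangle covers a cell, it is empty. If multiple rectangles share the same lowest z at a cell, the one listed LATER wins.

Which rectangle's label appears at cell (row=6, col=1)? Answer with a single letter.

Answer: D

Derivation:
Check cell (6,1):
  A: rows 0-3 cols 4-5 -> outside (row miss)
  B: rows 7-10 cols 5-7 -> outside (row miss)
  C: rows 6-7 cols 1-3 z=2 -> covers; best now C (z=2)
  D: rows 1-8 cols 1-5 z=2 -> covers; best now D (z=2)
Winner: D at z=2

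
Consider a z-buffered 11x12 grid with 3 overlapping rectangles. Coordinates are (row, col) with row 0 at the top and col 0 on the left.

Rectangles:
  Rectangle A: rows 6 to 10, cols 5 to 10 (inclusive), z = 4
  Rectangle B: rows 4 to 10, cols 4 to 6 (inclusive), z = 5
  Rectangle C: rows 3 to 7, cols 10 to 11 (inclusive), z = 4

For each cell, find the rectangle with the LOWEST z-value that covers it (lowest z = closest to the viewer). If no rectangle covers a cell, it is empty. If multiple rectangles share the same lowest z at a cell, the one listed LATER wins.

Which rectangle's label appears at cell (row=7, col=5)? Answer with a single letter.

Answer: A

Derivation:
Check cell (7,5):
  A: rows 6-10 cols 5-10 z=4 -> covers; best now A (z=4)
  B: rows 4-10 cols 4-6 z=5 -> covers; best now A (z=4)
  C: rows 3-7 cols 10-11 -> outside (col miss)
Winner: A at z=4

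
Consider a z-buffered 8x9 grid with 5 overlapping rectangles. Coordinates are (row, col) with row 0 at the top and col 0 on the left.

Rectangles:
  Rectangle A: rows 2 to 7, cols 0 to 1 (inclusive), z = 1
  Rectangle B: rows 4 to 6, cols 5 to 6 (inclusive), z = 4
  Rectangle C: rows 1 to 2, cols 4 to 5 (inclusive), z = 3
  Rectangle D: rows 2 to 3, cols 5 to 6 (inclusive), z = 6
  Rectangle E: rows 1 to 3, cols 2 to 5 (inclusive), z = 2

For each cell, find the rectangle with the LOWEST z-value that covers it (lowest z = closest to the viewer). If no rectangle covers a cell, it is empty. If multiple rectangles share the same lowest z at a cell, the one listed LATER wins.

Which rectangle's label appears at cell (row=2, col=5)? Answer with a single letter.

Check cell (2,5):
  A: rows 2-7 cols 0-1 -> outside (col miss)
  B: rows 4-6 cols 5-6 -> outside (row miss)
  C: rows 1-2 cols 4-5 z=3 -> covers; best now C (z=3)
  D: rows 2-3 cols 5-6 z=6 -> covers; best now C (z=3)
  E: rows 1-3 cols 2-5 z=2 -> covers; best now E (z=2)
Winner: E at z=2

Answer: E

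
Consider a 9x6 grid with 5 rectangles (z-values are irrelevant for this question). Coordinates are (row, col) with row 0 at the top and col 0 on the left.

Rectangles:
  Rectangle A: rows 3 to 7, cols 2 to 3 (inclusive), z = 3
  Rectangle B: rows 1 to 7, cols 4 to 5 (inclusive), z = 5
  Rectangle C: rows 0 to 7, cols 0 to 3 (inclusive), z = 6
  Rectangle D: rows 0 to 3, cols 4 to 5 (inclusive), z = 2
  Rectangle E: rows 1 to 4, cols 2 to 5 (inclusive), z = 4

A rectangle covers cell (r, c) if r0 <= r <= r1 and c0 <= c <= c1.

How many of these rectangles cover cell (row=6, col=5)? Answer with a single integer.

Check cell (6,5):
  A: rows 3-7 cols 2-3 -> outside (col miss)
  B: rows 1-7 cols 4-5 -> covers
  C: rows 0-7 cols 0-3 -> outside (col miss)
  D: rows 0-3 cols 4-5 -> outside (row miss)
  E: rows 1-4 cols 2-5 -> outside (row miss)
Count covering = 1

Answer: 1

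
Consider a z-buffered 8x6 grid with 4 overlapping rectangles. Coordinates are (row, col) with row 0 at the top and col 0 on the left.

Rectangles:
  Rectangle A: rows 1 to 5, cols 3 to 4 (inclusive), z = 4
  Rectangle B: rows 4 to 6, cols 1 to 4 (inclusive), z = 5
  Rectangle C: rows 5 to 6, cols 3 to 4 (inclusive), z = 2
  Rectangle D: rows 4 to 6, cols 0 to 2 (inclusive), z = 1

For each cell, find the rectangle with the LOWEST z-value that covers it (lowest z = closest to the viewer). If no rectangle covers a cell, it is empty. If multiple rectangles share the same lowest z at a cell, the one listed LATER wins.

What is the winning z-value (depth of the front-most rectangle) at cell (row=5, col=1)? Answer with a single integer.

Answer: 1

Derivation:
Check cell (5,1):
  A: rows 1-5 cols 3-4 -> outside (col miss)
  B: rows 4-6 cols 1-4 z=5 -> covers; best now B (z=5)
  C: rows 5-6 cols 3-4 -> outside (col miss)
  D: rows 4-6 cols 0-2 z=1 -> covers; best now D (z=1)
Winner: D at z=1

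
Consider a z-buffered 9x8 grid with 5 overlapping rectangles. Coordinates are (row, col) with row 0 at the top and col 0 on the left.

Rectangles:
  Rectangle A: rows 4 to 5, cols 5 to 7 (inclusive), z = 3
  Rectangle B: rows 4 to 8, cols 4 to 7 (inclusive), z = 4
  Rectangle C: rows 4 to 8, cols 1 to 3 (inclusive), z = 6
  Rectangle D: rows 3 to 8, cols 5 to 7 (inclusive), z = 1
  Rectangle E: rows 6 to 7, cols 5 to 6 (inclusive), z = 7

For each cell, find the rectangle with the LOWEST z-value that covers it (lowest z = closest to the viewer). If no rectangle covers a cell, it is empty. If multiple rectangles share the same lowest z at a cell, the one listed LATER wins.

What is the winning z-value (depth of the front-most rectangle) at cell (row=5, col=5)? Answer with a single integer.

Check cell (5,5):
  A: rows 4-5 cols 5-7 z=3 -> covers; best now A (z=3)
  B: rows 4-8 cols 4-7 z=4 -> covers; best now A (z=3)
  C: rows 4-8 cols 1-3 -> outside (col miss)
  D: rows 3-8 cols 5-7 z=1 -> covers; best now D (z=1)
  E: rows 6-7 cols 5-6 -> outside (row miss)
Winner: D at z=1

Answer: 1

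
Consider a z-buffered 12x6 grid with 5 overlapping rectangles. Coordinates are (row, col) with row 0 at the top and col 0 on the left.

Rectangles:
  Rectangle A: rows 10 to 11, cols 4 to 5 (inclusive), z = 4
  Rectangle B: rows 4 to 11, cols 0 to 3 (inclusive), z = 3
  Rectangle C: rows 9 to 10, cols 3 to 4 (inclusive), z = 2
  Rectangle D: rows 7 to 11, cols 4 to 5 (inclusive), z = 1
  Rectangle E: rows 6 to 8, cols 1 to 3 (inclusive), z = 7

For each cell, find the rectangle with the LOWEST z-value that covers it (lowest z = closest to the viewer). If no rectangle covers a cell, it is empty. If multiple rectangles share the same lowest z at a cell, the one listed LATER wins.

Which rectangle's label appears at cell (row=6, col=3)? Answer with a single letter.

Check cell (6,3):
  A: rows 10-11 cols 4-5 -> outside (row miss)
  B: rows 4-11 cols 0-3 z=3 -> covers; best now B (z=3)
  C: rows 9-10 cols 3-4 -> outside (row miss)
  D: rows 7-11 cols 4-5 -> outside (row miss)
  E: rows 6-8 cols 1-3 z=7 -> covers; best now B (z=3)
Winner: B at z=3

Answer: B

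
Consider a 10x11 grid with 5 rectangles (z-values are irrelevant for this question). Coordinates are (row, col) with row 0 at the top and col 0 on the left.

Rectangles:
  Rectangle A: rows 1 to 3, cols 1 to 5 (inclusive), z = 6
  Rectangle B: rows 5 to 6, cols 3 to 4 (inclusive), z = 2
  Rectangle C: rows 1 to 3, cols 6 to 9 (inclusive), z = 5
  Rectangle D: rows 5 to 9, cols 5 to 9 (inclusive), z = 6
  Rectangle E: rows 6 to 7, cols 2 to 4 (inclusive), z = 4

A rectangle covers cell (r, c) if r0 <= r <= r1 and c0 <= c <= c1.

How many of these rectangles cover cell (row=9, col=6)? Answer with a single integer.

Answer: 1

Derivation:
Check cell (9,6):
  A: rows 1-3 cols 1-5 -> outside (row miss)
  B: rows 5-6 cols 3-4 -> outside (row miss)
  C: rows 1-3 cols 6-9 -> outside (row miss)
  D: rows 5-9 cols 5-9 -> covers
  E: rows 6-7 cols 2-4 -> outside (row miss)
Count covering = 1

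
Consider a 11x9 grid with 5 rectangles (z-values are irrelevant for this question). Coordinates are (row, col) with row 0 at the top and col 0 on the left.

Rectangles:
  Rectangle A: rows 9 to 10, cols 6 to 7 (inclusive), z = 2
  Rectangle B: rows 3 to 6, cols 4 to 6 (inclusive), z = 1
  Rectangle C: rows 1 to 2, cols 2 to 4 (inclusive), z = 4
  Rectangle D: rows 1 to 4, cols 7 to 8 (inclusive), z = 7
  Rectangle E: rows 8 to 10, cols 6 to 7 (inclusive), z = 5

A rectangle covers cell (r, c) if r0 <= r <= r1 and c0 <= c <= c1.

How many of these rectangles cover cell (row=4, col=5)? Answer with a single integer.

Answer: 1

Derivation:
Check cell (4,5):
  A: rows 9-10 cols 6-7 -> outside (row miss)
  B: rows 3-6 cols 4-6 -> covers
  C: rows 1-2 cols 2-4 -> outside (row miss)
  D: rows 1-4 cols 7-8 -> outside (col miss)
  E: rows 8-10 cols 6-7 -> outside (row miss)
Count covering = 1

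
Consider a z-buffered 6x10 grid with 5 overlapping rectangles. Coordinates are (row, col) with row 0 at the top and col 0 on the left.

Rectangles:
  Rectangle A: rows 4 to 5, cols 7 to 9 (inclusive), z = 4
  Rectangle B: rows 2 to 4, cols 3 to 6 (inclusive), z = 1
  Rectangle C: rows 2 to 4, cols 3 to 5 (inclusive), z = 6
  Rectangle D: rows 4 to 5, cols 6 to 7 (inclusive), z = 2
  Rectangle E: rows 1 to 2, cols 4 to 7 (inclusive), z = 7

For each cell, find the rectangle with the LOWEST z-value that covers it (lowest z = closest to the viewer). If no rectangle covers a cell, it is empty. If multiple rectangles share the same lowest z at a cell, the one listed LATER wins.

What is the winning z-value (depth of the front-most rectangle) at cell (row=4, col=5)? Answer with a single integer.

Check cell (4,5):
  A: rows 4-5 cols 7-9 -> outside (col miss)
  B: rows 2-4 cols 3-6 z=1 -> covers; best now B (z=1)
  C: rows 2-4 cols 3-5 z=6 -> covers; best now B (z=1)
  D: rows 4-5 cols 6-7 -> outside (col miss)
  E: rows 1-2 cols 4-7 -> outside (row miss)
Winner: B at z=1

Answer: 1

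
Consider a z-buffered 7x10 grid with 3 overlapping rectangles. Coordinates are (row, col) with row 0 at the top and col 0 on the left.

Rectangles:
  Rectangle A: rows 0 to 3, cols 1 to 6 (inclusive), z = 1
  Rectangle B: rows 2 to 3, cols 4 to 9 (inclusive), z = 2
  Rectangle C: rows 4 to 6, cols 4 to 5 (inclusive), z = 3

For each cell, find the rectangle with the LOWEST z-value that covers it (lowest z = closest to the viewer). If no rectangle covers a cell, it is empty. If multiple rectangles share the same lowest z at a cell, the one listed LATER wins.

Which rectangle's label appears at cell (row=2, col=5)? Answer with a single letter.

Check cell (2,5):
  A: rows 0-3 cols 1-6 z=1 -> covers; best now A (z=1)
  B: rows 2-3 cols 4-9 z=2 -> covers; best now A (z=1)
  C: rows 4-6 cols 4-5 -> outside (row miss)
Winner: A at z=1

Answer: A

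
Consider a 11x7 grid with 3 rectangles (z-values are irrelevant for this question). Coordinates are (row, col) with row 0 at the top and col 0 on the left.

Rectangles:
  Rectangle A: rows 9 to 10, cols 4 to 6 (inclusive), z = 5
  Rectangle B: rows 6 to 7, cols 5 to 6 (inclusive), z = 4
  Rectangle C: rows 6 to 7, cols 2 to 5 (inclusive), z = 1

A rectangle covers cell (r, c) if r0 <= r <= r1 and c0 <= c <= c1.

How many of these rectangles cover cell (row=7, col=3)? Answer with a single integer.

Answer: 1

Derivation:
Check cell (7,3):
  A: rows 9-10 cols 4-6 -> outside (row miss)
  B: rows 6-7 cols 5-6 -> outside (col miss)
  C: rows 6-7 cols 2-5 -> covers
Count covering = 1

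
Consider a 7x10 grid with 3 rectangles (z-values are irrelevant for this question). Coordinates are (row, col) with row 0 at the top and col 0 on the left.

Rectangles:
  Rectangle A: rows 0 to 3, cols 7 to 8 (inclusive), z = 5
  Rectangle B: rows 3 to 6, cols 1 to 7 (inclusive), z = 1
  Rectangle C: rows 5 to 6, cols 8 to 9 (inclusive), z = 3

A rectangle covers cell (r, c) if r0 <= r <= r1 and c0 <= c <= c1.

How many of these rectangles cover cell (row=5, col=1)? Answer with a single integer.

Check cell (5,1):
  A: rows 0-3 cols 7-8 -> outside (row miss)
  B: rows 3-6 cols 1-7 -> covers
  C: rows 5-6 cols 8-9 -> outside (col miss)
Count covering = 1

Answer: 1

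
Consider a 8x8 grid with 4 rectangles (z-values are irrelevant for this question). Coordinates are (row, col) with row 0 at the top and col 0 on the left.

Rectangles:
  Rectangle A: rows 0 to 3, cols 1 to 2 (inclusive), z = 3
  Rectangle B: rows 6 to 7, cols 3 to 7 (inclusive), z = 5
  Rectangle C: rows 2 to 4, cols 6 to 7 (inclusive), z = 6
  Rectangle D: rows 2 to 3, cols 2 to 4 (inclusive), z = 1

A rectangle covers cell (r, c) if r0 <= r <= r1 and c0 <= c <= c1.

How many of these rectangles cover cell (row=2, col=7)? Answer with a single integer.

Answer: 1

Derivation:
Check cell (2,7):
  A: rows 0-3 cols 1-2 -> outside (col miss)
  B: rows 6-7 cols 3-7 -> outside (row miss)
  C: rows 2-4 cols 6-7 -> covers
  D: rows 2-3 cols 2-4 -> outside (col miss)
Count covering = 1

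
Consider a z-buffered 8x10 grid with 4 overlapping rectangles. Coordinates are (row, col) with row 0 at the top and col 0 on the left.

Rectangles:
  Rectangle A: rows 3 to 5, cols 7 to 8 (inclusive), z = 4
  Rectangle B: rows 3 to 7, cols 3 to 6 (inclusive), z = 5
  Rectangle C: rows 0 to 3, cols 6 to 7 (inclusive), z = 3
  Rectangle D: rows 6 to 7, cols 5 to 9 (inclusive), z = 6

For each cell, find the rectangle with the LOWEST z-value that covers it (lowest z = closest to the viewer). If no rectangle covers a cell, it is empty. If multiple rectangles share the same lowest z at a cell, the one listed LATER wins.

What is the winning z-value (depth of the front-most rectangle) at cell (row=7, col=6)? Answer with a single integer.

Answer: 5

Derivation:
Check cell (7,6):
  A: rows 3-5 cols 7-8 -> outside (row miss)
  B: rows 3-7 cols 3-6 z=5 -> covers; best now B (z=5)
  C: rows 0-3 cols 6-7 -> outside (row miss)
  D: rows 6-7 cols 5-9 z=6 -> covers; best now B (z=5)
Winner: B at z=5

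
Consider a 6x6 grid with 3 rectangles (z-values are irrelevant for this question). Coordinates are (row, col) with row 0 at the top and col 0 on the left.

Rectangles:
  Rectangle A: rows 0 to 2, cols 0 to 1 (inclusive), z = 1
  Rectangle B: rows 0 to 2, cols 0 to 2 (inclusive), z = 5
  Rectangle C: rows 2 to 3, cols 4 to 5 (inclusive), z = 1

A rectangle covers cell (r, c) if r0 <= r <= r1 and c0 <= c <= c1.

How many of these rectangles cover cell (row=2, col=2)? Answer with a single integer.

Answer: 1

Derivation:
Check cell (2,2):
  A: rows 0-2 cols 0-1 -> outside (col miss)
  B: rows 0-2 cols 0-2 -> covers
  C: rows 2-3 cols 4-5 -> outside (col miss)
Count covering = 1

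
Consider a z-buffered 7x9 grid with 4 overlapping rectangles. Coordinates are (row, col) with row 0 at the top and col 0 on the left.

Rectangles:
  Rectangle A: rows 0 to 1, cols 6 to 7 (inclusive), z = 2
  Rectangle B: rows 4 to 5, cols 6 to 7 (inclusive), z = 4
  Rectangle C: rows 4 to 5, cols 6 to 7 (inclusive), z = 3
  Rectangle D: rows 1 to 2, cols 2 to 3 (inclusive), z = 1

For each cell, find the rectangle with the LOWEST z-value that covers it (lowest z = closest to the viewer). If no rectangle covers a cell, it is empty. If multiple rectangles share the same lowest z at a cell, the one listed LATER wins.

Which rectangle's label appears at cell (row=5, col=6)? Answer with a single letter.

Answer: C

Derivation:
Check cell (5,6):
  A: rows 0-1 cols 6-7 -> outside (row miss)
  B: rows 4-5 cols 6-7 z=4 -> covers; best now B (z=4)
  C: rows 4-5 cols 6-7 z=3 -> covers; best now C (z=3)
  D: rows 1-2 cols 2-3 -> outside (row miss)
Winner: C at z=3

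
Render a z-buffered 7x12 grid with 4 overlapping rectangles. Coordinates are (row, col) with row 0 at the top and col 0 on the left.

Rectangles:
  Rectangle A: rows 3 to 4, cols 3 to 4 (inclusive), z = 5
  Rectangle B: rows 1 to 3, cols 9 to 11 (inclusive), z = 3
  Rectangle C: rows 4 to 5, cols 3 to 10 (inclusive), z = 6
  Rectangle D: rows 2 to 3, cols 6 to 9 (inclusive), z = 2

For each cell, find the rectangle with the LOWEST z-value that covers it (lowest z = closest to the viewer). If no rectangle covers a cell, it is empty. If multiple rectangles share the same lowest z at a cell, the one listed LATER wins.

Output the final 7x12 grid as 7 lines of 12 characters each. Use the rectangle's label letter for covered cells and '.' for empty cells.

............
.........BBB
......DDDDBB
...AA.DDDDBB
...AACCCCCC.
...CCCCCCCC.
............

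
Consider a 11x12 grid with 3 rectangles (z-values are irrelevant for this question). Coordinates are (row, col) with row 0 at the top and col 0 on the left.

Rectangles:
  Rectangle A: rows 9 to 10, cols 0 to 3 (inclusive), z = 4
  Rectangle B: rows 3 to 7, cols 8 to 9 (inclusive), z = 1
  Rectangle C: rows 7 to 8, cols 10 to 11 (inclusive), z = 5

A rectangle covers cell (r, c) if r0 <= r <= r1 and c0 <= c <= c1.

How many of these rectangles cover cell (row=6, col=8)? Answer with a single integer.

Check cell (6,8):
  A: rows 9-10 cols 0-3 -> outside (row miss)
  B: rows 3-7 cols 8-9 -> covers
  C: rows 7-8 cols 10-11 -> outside (row miss)
Count covering = 1

Answer: 1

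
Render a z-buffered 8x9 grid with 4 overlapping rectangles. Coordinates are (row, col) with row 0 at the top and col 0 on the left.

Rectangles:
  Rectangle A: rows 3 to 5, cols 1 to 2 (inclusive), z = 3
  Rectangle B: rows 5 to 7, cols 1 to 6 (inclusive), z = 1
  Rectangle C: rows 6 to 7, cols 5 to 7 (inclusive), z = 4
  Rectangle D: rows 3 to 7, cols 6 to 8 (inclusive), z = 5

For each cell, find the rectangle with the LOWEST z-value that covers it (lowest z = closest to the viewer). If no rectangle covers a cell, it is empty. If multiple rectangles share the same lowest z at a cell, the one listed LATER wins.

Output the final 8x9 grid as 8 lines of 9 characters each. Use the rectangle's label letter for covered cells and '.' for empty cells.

.........
.........
.........
.AA...DDD
.AA...DDD
.BBBBBBDD
.BBBBBBCD
.BBBBBBCD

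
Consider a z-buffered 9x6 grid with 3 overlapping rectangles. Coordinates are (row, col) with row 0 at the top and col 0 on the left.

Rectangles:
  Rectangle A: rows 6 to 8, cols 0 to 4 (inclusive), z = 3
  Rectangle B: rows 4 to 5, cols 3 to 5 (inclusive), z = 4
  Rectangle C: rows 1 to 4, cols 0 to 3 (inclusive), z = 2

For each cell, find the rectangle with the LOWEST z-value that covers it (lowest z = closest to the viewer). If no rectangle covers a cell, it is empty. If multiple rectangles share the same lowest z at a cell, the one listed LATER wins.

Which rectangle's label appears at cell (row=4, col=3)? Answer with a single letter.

Check cell (4,3):
  A: rows 6-8 cols 0-4 -> outside (row miss)
  B: rows 4-5 cols 3-5 z=4 -> covers; best now B (z=4)
  C: rows 1-4 cols 0-3 z=2 -> covers; best now C (z=2)
Winner: C at z=2

Answer: C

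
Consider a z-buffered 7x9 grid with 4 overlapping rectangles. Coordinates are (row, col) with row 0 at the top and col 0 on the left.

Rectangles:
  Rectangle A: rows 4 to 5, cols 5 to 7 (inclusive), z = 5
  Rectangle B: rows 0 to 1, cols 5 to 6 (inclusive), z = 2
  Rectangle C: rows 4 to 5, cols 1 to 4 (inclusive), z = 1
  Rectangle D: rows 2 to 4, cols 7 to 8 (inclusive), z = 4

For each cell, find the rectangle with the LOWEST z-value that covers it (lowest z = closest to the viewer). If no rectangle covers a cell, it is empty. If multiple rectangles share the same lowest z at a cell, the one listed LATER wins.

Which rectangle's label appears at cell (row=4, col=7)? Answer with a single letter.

Answer: D

Derivation:
Check cell (4,7):
  A: rows 4-5 cols 5-7 z=5 -> covers; best now A (z=5)
  B: rows 0-1 cols 5-6 -> outside (row miss)
  C: rows 4-5 cols 1-4 -> outside (col miss)
  D: rows 2-4 cols 7-8 z=4 -> covers; best now D (z=4)
Winner: D at z=4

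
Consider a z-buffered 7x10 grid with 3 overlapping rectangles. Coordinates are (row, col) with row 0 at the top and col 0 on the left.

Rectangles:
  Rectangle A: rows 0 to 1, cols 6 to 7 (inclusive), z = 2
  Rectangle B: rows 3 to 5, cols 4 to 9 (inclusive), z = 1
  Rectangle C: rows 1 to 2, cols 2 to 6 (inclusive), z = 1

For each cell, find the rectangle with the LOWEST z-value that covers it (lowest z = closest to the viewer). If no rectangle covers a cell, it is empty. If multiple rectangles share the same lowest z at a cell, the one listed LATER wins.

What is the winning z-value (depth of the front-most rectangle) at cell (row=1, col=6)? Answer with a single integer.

Answer: 1

Derivation:
Check cell (1,6):
  A: rows 0-1 cols 6-7 z=2 -> covers; best now A (z=2)
  B: rows 3-5 cols 4-9 -> outside (row miss)
  C: rows 1-2 cols 2-6 z=1 -> covers; best now C (z=1)
Winner: C at z=1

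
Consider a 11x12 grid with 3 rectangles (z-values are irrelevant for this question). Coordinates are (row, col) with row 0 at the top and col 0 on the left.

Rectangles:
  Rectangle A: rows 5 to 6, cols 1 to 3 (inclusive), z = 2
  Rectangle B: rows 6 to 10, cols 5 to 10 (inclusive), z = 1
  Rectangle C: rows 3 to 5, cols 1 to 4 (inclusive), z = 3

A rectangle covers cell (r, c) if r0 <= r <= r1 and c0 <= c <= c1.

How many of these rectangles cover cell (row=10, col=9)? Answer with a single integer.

Answer: 1

Derivation:
Check cell (10,9):
  A: rows 5-6 cols 1-3 -> outside (row miss)
  B: rows 6-10 cols 5-10 -> covers
  C: rows 3-5 cols 1-4 -> outside (row miss)
Count covering = 1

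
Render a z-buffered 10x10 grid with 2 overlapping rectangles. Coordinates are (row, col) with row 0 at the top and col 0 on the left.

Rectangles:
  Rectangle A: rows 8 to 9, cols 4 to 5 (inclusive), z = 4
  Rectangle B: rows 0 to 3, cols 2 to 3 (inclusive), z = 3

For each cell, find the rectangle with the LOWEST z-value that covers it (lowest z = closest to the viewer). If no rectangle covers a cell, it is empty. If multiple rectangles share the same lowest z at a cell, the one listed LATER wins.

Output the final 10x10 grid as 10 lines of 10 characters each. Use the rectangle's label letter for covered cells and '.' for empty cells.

..BB......
..BB......
..BB......
..BB......
..........
..........
..........
..........
....AA....
....AA....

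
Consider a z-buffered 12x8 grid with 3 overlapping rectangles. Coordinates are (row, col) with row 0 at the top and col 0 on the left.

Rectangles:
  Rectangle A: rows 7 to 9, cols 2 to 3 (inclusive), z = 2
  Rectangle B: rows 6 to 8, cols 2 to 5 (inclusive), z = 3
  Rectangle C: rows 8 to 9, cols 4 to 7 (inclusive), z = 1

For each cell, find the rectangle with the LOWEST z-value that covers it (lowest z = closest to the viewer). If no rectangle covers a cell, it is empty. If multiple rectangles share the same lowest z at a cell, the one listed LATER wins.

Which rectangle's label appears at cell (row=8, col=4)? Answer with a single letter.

Check cell (8,4):
  A: rows 7-9 cols 2-3 -> outside (col miss)
  B: rows 6-8 cols 2-5 z=3 -> covers; best now B (z=3)
  C: rows 8-9 cols 4-7 z=1 -> covers; best now C (z=1)
Winner: C at z=1

Answer: C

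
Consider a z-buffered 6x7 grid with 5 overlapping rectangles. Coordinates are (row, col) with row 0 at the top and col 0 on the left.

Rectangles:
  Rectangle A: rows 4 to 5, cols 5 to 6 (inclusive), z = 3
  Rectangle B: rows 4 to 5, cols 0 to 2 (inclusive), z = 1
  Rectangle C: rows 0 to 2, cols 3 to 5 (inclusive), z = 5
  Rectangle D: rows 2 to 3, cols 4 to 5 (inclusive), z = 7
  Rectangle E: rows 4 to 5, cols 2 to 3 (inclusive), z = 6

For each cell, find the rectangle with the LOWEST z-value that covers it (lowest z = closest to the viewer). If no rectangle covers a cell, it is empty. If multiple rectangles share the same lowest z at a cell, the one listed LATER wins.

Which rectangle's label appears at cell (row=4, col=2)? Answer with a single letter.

Answer: B

Derivation:
Check cell (4,2):
  A: rows 4-5 cols 5-6 -> outside (col miss)
  B: rows 4-5 cols 0-2 z=1 -> covers; best now B (z=1)
  C: rows 0-2 cols 3-5 -> outside (row miss)
  D: rows 2-3 cols 4-5 -> outside (row miss)
  E: rows 4-5 cols 2-3 z=6 -> covers; best now B (z=1)
Winner: B at z=1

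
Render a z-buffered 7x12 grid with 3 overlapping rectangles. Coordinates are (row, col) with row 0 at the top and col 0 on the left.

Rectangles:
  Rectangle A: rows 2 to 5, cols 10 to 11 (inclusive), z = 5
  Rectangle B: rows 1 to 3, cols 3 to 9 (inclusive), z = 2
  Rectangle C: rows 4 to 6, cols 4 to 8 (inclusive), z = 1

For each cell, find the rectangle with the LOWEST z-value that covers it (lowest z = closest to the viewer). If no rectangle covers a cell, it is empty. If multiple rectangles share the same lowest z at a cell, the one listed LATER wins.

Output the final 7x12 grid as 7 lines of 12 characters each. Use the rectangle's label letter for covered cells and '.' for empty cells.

............
...BBBBBBB..
...BBBBBBBAA
...BBBBBBBAA
....CCCCC.AA
....CCCCC.AA
....CCCCC...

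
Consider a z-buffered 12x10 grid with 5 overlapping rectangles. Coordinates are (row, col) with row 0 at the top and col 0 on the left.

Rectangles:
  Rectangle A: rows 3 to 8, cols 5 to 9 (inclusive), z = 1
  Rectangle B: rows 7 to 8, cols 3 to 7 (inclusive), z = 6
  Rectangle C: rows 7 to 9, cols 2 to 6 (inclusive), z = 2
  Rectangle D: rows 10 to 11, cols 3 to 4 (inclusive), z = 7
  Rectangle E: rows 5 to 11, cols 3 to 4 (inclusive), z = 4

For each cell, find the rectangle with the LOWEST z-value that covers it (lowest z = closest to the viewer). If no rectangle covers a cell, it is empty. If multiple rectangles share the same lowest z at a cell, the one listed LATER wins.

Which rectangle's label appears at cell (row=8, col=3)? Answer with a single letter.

Check cell (8,3):
  A: rows 3-8 cols 5-9 -> outside (col miss)
  B: rows 7-8 cols 3-7 z=6 -> covers; best now B (z=6)
  C: rows 7-9 cols 2-6 z=2 -> covers; best now C (z=2)
  D: rows 10-11 cols 3-4 -> outside (row miss)
  E: rows 5-11 cols 3-4 z=4 -> covers; best now C (z=2)
Winner: C at z=2

Answer: C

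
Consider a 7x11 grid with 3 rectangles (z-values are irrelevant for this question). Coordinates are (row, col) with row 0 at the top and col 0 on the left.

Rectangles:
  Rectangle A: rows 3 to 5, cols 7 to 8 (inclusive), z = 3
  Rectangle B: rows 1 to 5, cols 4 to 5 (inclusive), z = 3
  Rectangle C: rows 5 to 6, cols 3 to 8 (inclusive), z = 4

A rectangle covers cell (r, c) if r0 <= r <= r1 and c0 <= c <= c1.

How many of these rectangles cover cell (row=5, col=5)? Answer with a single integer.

Check cell (5,5):
  A: rows 3-5 cols 7-8 -> outside (col miss)
  B: rows 1-5 cols 4-5 -> covers
  C: rows 5-6 cols 3-8 -> covers
Count covering = 2

Answer: 2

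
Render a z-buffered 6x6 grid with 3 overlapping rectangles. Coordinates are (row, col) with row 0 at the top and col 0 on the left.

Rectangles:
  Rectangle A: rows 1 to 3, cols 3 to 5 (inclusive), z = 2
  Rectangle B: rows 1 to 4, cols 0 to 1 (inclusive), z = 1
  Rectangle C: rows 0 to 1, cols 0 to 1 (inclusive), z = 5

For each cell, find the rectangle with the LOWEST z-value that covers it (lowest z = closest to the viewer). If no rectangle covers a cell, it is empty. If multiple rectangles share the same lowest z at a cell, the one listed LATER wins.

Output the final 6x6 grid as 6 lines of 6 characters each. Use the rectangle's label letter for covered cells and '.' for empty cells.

CC....
BB.AAA
BB.AAA
BB.AAA
BB....
......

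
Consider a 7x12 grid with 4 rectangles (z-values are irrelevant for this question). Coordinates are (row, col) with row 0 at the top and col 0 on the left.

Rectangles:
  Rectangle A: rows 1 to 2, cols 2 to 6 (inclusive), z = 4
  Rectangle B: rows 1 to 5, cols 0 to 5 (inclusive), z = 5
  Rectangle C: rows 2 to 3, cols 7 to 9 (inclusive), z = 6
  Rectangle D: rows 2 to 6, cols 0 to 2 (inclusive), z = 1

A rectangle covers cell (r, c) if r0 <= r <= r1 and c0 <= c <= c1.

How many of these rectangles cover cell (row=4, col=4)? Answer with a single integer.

Answer: 1

Derivation:
Check cell (4,4):
  A: rows 1-2 cols 2-6 -> outside (row miss)
  B: rows 1-5 cols 0-5 -> covers
  C: rows 2-3 cols 7-9 -> outside (row miss)
  D: rows 2-6 cols 0-2 -> outside (col miss)
Count covering = 1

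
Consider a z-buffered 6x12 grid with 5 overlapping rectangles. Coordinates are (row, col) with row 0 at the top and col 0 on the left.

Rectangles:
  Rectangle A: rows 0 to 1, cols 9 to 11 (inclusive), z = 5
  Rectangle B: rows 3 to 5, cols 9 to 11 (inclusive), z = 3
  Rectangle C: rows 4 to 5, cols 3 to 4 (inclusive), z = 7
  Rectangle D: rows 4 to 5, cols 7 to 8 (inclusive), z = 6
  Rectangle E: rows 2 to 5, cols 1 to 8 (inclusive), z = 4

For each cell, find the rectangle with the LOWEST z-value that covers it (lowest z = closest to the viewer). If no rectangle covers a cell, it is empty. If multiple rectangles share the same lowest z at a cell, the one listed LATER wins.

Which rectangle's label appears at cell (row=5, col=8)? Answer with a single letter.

Check cell (5,8):
  A: rows 0-1 cols 9-11 -> outside (row miss)
  B: rows 3-5 cols 9-11 -> outside (col miss)
  C: rows 4-5 cols 3-4 -> outside (col miss)
  D: rows 4-5 cols 7-8 z=6 -> covers; best now D (z=6)
  E: rows 2-5 cols 1-8 z=4 -> covers; best now E (z=4)
Winner: E at z=4

Answer: E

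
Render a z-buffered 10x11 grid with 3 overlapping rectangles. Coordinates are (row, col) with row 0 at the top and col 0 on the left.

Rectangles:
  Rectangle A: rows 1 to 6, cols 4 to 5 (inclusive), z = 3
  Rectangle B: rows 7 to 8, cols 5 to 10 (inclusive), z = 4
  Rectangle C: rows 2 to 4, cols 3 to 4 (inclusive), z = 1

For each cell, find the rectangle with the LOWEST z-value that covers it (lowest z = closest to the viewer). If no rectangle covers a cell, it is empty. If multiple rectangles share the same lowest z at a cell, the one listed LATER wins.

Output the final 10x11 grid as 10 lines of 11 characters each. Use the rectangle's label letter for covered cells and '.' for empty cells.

...........
....AA.....
...CCA.....
...CCA.....
...CCA.....
....AA.....
....AA.....
.....BBBBBB
.....BBBBBB
...........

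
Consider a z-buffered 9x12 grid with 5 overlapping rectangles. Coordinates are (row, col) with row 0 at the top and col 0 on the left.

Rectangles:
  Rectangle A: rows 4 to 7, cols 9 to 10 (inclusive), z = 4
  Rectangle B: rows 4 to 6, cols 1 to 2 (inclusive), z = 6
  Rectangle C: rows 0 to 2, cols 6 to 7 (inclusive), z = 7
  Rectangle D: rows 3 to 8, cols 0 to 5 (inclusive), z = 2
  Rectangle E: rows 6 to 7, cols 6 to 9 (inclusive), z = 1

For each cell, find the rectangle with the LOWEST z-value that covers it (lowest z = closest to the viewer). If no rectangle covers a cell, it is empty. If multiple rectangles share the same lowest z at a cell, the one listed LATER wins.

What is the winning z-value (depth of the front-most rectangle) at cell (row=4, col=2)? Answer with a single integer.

Check cell (4,2):
  A: rows 4-7 cols 9-10 -> outside (col miss)
  B: rows 4-6 cols 1-2 z=6 -> covers; best now B (z=6)
  C: rows 0-2 cols 6-7 -> outside (row miss)
  D: rows 3-8 cols 0-5 z=2 -> covers; best now D (z=2)
  E: rows 6-7 cols 6-9 -> outside (row miss)
Winner: D at z=2

Answer: 2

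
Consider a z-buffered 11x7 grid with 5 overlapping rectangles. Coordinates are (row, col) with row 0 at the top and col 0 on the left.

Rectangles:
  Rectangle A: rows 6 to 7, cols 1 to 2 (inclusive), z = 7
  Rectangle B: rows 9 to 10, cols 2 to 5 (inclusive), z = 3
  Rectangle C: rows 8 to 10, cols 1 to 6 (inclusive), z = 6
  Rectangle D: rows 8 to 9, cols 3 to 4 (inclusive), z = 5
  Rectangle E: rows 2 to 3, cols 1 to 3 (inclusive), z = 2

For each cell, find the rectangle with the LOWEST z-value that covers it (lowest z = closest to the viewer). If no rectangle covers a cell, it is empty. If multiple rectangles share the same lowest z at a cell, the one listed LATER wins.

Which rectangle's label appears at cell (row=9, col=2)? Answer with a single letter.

Answer: B

Derivation:
Check cell (9,2):
  A: rows 6-7 cols 1-2 -> outside (row miss)
  B: rows 9-10 cols 2-5 z=3 -> covers; best now B (z=3)
  C: rows 8-10 cols 1-6 z=6 -> covers; best now B (z=3)
  D: rows 8-9 cols 3-4 -> outside (col miss)
  E: rows 2-3 cols 1-3 -> outside (row miss)
Winner: B at z=3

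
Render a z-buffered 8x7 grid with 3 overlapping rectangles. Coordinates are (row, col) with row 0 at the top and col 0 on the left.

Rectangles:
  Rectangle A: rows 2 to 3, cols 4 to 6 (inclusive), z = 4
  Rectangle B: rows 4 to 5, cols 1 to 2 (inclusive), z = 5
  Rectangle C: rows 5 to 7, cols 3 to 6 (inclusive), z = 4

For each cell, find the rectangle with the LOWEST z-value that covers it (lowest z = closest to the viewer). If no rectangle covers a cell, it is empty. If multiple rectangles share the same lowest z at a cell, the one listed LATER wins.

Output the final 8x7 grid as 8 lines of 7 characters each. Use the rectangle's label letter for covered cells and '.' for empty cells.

.......
.......
....AAA
....AAA
.BB....
.BBCCCC
...CCCC
...CCCC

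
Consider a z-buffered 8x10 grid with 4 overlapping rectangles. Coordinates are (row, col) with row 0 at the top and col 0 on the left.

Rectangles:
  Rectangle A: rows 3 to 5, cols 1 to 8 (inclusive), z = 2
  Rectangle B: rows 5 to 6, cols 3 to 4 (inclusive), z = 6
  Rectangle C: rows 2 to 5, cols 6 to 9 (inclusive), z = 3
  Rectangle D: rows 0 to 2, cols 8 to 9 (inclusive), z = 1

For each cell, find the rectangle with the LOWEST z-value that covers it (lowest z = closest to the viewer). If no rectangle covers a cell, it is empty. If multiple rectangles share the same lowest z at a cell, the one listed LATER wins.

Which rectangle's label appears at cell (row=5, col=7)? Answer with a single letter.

Check cell (5,7):
  A: rows 3-5 cols 1-8 z=2 -> covers; best now A (z=2)
  B: rows 5-6 cols 3-4 -> outside (col miss)
  C: rows 2-5 cols 6-9 z=3 -> covers; best now A (z=2)
  D: rows 0-2 cols 8-9 -> outside (row miss)
Winner: A at z=2

Answer: A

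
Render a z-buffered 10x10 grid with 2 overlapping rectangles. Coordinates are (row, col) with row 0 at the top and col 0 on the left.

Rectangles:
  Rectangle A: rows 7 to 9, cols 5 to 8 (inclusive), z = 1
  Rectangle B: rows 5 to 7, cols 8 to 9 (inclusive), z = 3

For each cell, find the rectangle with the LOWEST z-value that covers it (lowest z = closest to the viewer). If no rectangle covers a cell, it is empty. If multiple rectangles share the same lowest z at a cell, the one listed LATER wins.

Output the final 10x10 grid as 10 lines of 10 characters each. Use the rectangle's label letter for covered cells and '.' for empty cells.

..........
..........
..........
..........
..........
........BB
........BB
.....AAAAB
.....AAAA.
.....AAAA.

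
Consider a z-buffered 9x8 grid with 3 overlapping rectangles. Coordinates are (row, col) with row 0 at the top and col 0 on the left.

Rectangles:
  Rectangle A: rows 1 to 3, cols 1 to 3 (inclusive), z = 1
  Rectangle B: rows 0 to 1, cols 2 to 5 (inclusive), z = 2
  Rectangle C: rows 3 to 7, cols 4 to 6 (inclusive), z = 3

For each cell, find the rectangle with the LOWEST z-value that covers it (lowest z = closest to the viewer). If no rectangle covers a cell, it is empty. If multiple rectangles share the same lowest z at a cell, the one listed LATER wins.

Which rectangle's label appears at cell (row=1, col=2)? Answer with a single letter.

Answer: A

Derivation:
Check cell (1,2):
  A: rows 1-3 cols 1-3 z=1 -> covers; best now A (z=1)
  B: rows 0-1 cols 2-5 z=2 -> covers; best now A (z=1)
  C: rows 3-7 cols 4-6 -> outside (row miss)
Winner: A at z=1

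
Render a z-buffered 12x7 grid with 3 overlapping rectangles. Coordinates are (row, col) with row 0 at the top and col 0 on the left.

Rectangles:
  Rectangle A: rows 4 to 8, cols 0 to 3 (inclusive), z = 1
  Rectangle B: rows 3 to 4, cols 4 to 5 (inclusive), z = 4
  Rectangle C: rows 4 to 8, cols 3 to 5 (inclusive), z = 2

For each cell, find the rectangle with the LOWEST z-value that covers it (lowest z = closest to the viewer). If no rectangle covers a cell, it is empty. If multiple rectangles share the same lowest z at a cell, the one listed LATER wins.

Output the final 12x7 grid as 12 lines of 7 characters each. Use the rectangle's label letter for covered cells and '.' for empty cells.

.......
.......
.......
....BB.
AAAACC.
AAAACC.
AAAACC.
AAAACC.
AAAACC.
.......
.......
.......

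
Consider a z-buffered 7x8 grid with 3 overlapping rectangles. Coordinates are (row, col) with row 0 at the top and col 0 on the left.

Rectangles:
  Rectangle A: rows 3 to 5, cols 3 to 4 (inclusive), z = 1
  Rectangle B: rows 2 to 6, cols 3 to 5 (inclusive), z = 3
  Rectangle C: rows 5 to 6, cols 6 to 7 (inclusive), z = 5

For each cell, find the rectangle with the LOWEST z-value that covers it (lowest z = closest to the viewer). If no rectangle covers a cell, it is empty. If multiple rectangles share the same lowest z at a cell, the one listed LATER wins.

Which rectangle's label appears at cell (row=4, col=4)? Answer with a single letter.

Answer: A

Derivation:
Check cell (4,4):
  A: rows 3-5 cols 3-4 z=1 -> covers; best now A (z=1)
  B: rows 2-6 cols 3-5 z=3 -> covers; best now A (z=1)
  C: rows 5-6 cols 6-7 -> outside (row miss)
Winner: A at z=1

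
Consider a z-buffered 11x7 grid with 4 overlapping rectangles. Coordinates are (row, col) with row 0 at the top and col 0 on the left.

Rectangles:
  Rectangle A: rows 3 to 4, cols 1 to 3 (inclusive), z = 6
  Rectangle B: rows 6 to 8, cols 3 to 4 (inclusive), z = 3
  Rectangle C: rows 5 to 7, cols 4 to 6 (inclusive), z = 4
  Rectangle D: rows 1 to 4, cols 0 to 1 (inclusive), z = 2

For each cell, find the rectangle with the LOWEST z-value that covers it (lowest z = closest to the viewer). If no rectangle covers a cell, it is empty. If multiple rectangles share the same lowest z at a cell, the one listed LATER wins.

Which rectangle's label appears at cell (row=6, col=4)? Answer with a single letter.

Answer: B

Derivation:
Check cell (6,4):
  A: rows 3-4 cols 1-3 -> outside (row miss)
  B: rows 6-8 cols 3-4 z=3 -> covers; best now B (z=3)
  C: rows 5-7 cols 4-6 z=4 -> covers; best now B (z=3)
  D: rows 1-4 cols 0-1 -> outside (row miss)
Winner: B at z=3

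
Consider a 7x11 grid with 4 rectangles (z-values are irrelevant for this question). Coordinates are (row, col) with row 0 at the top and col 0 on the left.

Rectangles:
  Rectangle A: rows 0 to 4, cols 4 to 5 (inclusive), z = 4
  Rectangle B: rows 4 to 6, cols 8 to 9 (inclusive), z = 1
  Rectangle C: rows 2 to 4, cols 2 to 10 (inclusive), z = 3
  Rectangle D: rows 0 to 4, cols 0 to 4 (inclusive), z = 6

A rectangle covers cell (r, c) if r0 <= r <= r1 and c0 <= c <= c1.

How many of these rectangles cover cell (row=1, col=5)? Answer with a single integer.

Check cell (1,5):
  A: rows 0-4 cols 4-5 -> covers
  B: rows 4-6 cols 8-9 -> outside (row miss)
  C: rows 2-4 cols 2-10 -> outside (row miss)
  D: rows 0-4 cols 0-4 -> outside (col miss)
Count covering = 1

Answer: 1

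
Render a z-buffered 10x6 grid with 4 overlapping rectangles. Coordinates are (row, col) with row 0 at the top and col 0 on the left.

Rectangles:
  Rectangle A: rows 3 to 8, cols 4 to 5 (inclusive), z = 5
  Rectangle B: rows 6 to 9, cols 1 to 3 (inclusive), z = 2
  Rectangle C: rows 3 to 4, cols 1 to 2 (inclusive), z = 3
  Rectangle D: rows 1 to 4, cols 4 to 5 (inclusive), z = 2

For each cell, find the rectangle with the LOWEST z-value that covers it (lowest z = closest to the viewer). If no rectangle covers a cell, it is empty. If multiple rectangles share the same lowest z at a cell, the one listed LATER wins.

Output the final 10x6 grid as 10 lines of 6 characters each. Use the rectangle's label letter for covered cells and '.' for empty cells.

......
....DD
....DD
.CC.DD
.CC.DD
....AA
.BBBAA
.BBBAA
.BBBAA
.BBB..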